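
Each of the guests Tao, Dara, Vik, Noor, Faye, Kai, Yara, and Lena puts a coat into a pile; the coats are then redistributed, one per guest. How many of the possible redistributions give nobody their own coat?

14833

Let Aᵢ be the assignments in which guest i gets their own coat. We want the size of the complement of A₁∪…∪A_8.
By inclusion–exclusion this is Σ_{j=0}^{8} (−1)^j C(8,j)·(8−j)!.
Computing: 40320 − 40320 + 20160 − 6720 + 1680 − 336 + 56 − 8 + 1 = 14833.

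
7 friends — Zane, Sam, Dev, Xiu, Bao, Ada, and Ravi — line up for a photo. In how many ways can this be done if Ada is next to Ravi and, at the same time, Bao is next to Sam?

480

Treat {Ada,Ravi} as one block (2 orders) and {Bao,Sam} as another (2 orders).
That leaves 5 units to arrange: 2 × 2 × 5! = 4 × 120 = 480.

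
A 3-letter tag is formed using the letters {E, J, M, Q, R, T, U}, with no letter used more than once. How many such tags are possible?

This is a permutation of 3 out of 7: P(7,3) = 7!/4!.
7 × 6 × 5 = 210.

210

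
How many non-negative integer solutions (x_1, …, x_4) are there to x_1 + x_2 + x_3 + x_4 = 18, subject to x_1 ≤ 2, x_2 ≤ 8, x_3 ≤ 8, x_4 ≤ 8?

Ignoring the caps, the number of non-negative solutions to x_1+…+x_4 = 18 is C(21,3) = 1330.
Subtract solutions that violate a single cap (substitute x_i' = x_i − (cap_i+1)): x_1 ≥ 3 gives C(18,3) = 816; x_2 ≥ 9 gives C(12,3) = 220; x_3 ≥ 9 gives C(12,3) = 220; x_4 ≥ 9 gives C(12,3) = 220. Together 1476.
Add back pairs where two caps are both exceeded: 84 + 84 + 84 + 1 + 1 + 1 = 255.
By inclusion–exclusion the count is 1330 − 1476 + 255 = 109.

109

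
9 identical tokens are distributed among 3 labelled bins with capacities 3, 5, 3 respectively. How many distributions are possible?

Ignoring the caps, the number of non-negative solutions to x_1+…+x_3 = 9 is C(11,2) = 55.
Subtract solutions that violate a single cap (substitute x_i' = x_i − (cap_i+1)): x_1 ≥ 4 gives C(7,2) = 21; x_2 ≥ 6 gives C(5,2) = 10; x_3 ≥ 4 gives C(7,2) = 21. Together 52.
Add back pairs where two caps are both exceeded: 0 + 3 + 0 = 3.
By inclusion–exclusion the count is 55 − 52 + 3 = 6.

6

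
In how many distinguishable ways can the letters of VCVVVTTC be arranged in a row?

Letter multiplicities in VCVVVTTC: C×2, T×2, V×4.
Dividing 8! = 40320 by 4!·2!·2! = 96 for the repeated letters gives 420.

420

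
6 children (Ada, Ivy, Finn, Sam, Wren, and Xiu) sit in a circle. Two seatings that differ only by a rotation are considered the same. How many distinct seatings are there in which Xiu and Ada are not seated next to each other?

All circular seatings of 6 people number (5)! = 120.
Seatings with Xiu beside Ada: treat them as a block with 2 internal orders, giving 2 × (4)! = 48.
Subtracting, 120 − 48 = 72.

72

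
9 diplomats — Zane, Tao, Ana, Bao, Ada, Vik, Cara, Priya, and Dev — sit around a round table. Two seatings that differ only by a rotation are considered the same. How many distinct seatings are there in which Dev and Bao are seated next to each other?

10080

Glue Dev and Bao into a block (2 internal orders). Seating 8 units around a circle gives (7)! arrangements.
So 2 × (7)! = 2 × 5040 = 10080.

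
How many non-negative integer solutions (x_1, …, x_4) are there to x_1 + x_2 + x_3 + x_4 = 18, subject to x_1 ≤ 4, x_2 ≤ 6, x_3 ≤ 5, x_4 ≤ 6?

Without the upper bounds there are C(21,3) = 1330 ways to split 18 among 4 variables.
Subtract solutions that violate a single cap (substitute x_i' = x_i − (cap_i+1)): x_1 ≥ 5 gives C(16,3) = 560; x_2 ≥ 7 gives C(14,3) = 364; x_3 ≥ 6 gives C(15,3) = 455; x_4 ≥ 7 gives C(14,3) = 364. Together 1743.
Add back pairs where two caps are both exceeded: 84 + 120 + 84 + 56 + 35 + 56 = 435.
Subtract triples: 1 + 0 + 1 + 0 = 2.
By inclusion–exclusion the count is 1330 − 1743 + 435 − 2 = 20.

20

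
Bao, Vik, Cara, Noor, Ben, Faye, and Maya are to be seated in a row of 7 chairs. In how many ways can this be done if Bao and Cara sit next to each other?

Glue Bao and Cara into one block (2 internal orders), leaving 6 units to arrange in a row.
So the count is 2·(6)! = 1440.

1440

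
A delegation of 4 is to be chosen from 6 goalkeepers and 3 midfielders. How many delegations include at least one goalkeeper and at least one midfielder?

Total 4-person selections from all 9: C(9,4) = 126.
Selections missing a whole group: no goalkeepers → C(3,4) = 0; no midfielders → C(6,4) = 15.
Both groups omitted at once is impossible, so 126 − 15 = 111.

111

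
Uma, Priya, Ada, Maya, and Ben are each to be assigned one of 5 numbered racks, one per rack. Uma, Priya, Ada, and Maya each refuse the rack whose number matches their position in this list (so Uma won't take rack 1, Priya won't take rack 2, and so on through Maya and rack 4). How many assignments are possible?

Let Aᵢ (for 1 ≤ i ≤ 4) be the placements that put person i in their forbidden rack. Any j of these fix j positions, leaving (5−j)! ways to fill the rest, and there are C(4,j) ways to pick which j.
By inclusion–exclusion, the number of valid placements is Σ_{j=0}^{4} (−1)^j C(4,j)·(5−j)!.
Computing: 120 − 96 + 36 − 8 + 1 = 53.

53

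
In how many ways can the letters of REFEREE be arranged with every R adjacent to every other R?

Treat the 2 copies of R as a single block. The multiset to arrange is then {RR, E, E, E, E, F}, 6 items in all.
That gives (6)!/(4!) = 30 arrangements.

30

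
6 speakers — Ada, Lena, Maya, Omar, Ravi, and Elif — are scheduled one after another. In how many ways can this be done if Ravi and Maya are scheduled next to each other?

240

Glue Ravi and Maya into one block (2 internal orders), leaving 5 units to arrange in a row.
So the count is 2·(5)! = 240.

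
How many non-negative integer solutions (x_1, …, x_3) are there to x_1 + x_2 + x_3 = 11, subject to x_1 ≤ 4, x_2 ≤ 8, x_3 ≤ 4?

19

Ignoring the caps, the number of non-negative solutions to x_1+…+x_3 = 11 is C(13,2) = 78.
Subtract solutions that violate a single cap (substitute x_i' = x_i − (cap_i+1)): x_1 ≥ 5 gives C(8,2) = 28; x_2 ≥ 9 gives C(4,2) = 6; x_3 ≥ 5 gives C(8,2) = 28. Together 62.
Add back pairs where two caps are both exceeded: 0 + 3 + 0 = 3.
By inclusion–exclusion the count is 78 − 62 + 3 = 19.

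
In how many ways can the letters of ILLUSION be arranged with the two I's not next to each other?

7560

There are 8!/(2!·2!) = 10080 arrangements of ILLUSION in total.
Arrangements with the I's together: treat II as one letter, giving (7)!/(2!) = 2520.
Subtracting, 10080 − 2520 = 7560 arrangements keep the I's apart.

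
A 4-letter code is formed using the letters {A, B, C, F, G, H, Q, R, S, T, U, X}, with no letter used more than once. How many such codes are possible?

11880

This is a permutation of 4 out of 12: P(12,4) = 12!/8!.
12 × 11 × 10 × 9 = 11880.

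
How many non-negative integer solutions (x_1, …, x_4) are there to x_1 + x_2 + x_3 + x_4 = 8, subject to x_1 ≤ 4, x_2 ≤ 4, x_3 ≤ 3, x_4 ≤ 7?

Ignoring the caps, the number of non-negative solutions to x_1+…+x_4 = 8 is C(11,3) = 165.
Subtract solutions that violate a single cap (substitute x_i' = x_i − (cap_i+1)): x_1 ≥ 5 gives C(6,3) = 20; x_2 ≥ 5 gives C(6,3) = 20; x_3 ≥ 4 gives C(7,3) = 35; x_4 ≥ 8 gives C(3,3) = 1. Together 76.
No two caps can be exceeded simultaneously, so the pair terms are all 0.
By inclusion–exclusion the count is 165 − 76 + 0 = 89.

89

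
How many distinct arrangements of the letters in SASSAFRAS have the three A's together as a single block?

210

Treat the 3 copies of A as a single block. The multiset to arrange is then {AAA, F, R, S, S, S, S}, 7 items in all.
That gives (7)!/(4!) = 210 arrangements.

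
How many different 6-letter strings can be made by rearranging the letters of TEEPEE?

Letter multiplicities in TEEPEE: E×4, P×1, T×1.
The number of distinct arrangements is 6!/(4!) = 720/24 = 30.

30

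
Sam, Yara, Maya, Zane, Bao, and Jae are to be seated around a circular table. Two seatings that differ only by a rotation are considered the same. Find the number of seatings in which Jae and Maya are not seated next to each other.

Without the restriction there are (5)! = 120 seatings.
Seatings with Jae beside Maya: treat them as a block with 2 internal orders, giving 2 × (4)! = 48.
Subtracting, 120 − 48 = 72.

72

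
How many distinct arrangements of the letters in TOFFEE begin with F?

60

Fix F in the first position and arrange the remaining 5 letters.
Those 5 letters have E appearing twice, giving (5)!/(2!) = 60.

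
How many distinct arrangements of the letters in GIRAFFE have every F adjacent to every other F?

720

Treat the 2 copies of F as a single block. The multiset to arrange is then {FF, A, E, G, I, R}, 6 items in all.
All 6 items are distinct, so there are (6)! = 720 arrangements.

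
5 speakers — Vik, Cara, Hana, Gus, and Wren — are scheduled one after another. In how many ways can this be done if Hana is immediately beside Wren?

Glue Hana and Wren into one block (2 internal orders), leaving 4 units to arrange in a row.
That gives 2 × 4! = 2 × 24 = 48.

48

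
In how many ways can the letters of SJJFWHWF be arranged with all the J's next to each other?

1260

Treat the 2 copies of J as a single block. The multiset to arrange is then {JJ, F, F, H, S, W, W}, 7 items in all.
That gives (7)!/(2!·2!) = 1260 arrangements.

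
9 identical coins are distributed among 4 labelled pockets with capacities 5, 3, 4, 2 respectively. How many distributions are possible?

41

Without the upper bounds there are C(12,3) = 220 ways to split 9 among 4 pockets.
Subtract solutions that violate a single cap (substitute x_i' = x_i − (cap_i+1)): x_1 ≥ 6 gives C(6,3) = 20; x_2 ≥ 4 gives C(8,3) = 56; x_3 ≥ 5 gives C(7,3) = 35; x_4 ≥ 3 gives C(9,3) = 84. Together 195.
Add back pairs where two caps are both exceeded: 0 + 0 + 1 + 1 + 10 + 4 = 16.
By inclusion–exclusion the count is 220 − 195 + 16 = 41.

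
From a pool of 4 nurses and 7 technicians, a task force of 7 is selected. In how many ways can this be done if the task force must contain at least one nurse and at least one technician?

329

Unrestricted: C(11,7) = 330 ways to pick any 7 of the 11.
Selections missing a whole group: no nurses → C(7,7) = 1; no technicians → C(4,7) = 0.
Both groups omitted at once is impossible, so 330 − 1 = 329.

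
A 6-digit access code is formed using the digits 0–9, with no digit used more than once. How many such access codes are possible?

With no repetition, fill the 6 digits in order: 10 choices, then 9, down to 5.
10 × 9 × 8 × 7 × 6 × 5 = 151200.

151200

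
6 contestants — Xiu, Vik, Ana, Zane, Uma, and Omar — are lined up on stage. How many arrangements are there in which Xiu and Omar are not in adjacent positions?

480

Of the 6! = 720 arrangements, those with Xiu and Omar adjacent number 2 × 5! = 240 (treat the pair as a block with 2 internal orders).
So 720 − 240 = 480 arrangements keep them apart.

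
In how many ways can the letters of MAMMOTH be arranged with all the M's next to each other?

Treat the 3 copies of M as a single block. The multiset to arrange is then {MMM, A, H, O, T}, 5 items in all.
All 5 items are distinct, so there are (5)! = 120 arrangements.

120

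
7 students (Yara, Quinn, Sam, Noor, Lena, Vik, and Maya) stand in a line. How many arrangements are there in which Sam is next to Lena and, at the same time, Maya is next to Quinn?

Treat {Sam,Lena} as one block (2 orders) and {Maya,Quinn} as another (2 orders).
That leaves 5 units to arrange: 2 × 2 × 5! = 4 × 120 = 480.

480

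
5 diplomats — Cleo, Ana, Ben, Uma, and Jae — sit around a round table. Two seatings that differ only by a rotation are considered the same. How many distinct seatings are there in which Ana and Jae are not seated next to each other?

Without the restriction there are (4)! = 24 seatings.
Seatings with Ana beside Jae: treat them as a block with 2 internal orders, giving 2 × (3)! = 12.
Subtracting, 24 − 12 = 12.

12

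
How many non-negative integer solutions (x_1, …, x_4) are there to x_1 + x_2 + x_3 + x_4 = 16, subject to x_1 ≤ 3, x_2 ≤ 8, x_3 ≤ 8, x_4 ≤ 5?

120

Ignoring the caps, the number of non-negative solutions to x_1+…+x_4 = 16 is C(19,3) = 969.
Subtract solutions that violate a single cap (substitute x_i' = x_i − (cap_i+1)): x_1 ≥ 4 gives C(15,3) = 455; x_2 ≥ 9 gives C(10,3) = 120; x_3 ≥ 9 gives C(10,3) = 120; x_4 ≥ 6 gives C(13,3) = 286. Together 981.
Add back pairs where two caps are both exceeded: 20 + 20 + 84 + 0 + 4 + 4 = 132.
By inclusion–exclusion the count is 969 − 981 + 132 = 120.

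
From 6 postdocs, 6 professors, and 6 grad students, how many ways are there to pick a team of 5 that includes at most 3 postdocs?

Split by how many postdocs are chosen (0 through 3).
Sum: C(6,0)·C(12,5) + C(6,1)·C(12,4) + C(6,2)·C(12,3) + C(6,3)·C(12,2) = 792 + 2970 + 3300 + 1320 = 8382.

8382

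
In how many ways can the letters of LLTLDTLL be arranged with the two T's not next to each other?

Total arrangements of LLTLDTLL: 8!/(5!·2!) = 168.
Arrangements with the T's together: treat TT as one letter, giving (7)!/(5!) = 42.
Subtracting, 168 − 42 = 126 arrangements keep the T's apart.

126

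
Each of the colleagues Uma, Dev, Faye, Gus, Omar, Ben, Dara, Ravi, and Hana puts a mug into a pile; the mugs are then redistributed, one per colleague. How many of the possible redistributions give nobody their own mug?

Let Aᵢ be the assignments in which colleague i gets their own mug. We want the size of the complement of A₁∪…∪A_9.
By inclusion–exclusion this is Σ_{j=0}^{9} (−1)^j C(9,j)·(9−j)!.
Computing: 362880 − 362880 + 181440 − 60480 + 15120 − 3024 + 504 − 72 + 9 − 1 = 133496.

133496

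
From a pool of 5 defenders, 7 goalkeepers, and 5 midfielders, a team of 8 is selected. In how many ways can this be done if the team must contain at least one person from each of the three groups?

Unrestricted: C(17,8) = 24310 ways to pick any 8 of the 17.
Subtract selections that omit an entire group: no defenders → C(12,8) = 495; no goalkeepers → C(10,8) = 45; no midfielders → C(12,8) = 495.
Add back selections omitting two groups (i.e. drawn from a single group): C(5,8) + C(7,8) + C(5,8) = 0.
By inclusion–exclusion: 24310 − 1035 + 0 = 23275.

23275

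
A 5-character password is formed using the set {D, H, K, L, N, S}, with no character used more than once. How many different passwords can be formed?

720

This is a permutation of 5 out of 6: P(6,5) = 6!/1!.
6 × 5 × 4 × 3 × 2 = 720.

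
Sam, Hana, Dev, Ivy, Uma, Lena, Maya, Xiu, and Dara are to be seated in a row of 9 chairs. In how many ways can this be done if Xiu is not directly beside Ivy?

282240

Of the 9! = 362880 arrangements, those with Xiu and Ivy adjacent number 2 × 8! = 80640 (treat the pair as a block with 2 internal orders).
Complementary counting: 362880 − 80640 = 282240.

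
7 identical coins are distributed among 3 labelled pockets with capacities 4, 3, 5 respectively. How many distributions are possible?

17

Ignoring the caps, the number of non-negative solutions to x_1+…+x_3 = 7 is C(9,2) = 36.
Subtract solutions that violate a single cap (substitute x_i' = x_i − (cap_i+1)): x_1 ≥ 5 gives C(4,2) = 6; x_2 ≥ 4 gives C(5,2) = 10; x_3 ≥ 6 gives C(3,2) = 3. Together 19.
No two caps can be exceeded simultaneously, so the pair terms are all 0.
By inclusion–exclusion the count is 36 − 19 + 0 = 17.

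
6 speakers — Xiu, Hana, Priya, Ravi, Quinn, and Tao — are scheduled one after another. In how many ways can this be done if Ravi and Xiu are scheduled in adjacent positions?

Treat {Ravi, Xiu} as a single unit. There are 5 units to order, and the pair itself can be ordered 2 ways.
So the count is 2·(5)! = 240.

240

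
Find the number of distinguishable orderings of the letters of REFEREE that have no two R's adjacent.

75

There are 7!/(4!·2!) = 105 arrangements of REFEREE in total.
If the two R's are adjacent, glue them into one block, leaving 6 items to arrange: (6)!/(4!) = 30 ways.
Subtracting, 105 − 30 = 75 arrangements keep the R's apart.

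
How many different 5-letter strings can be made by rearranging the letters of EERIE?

The 5 letters of EERIE have repeats: E appearing 3 times.
So there are 5! / (3!) = 20 distinguishable arrangements.

20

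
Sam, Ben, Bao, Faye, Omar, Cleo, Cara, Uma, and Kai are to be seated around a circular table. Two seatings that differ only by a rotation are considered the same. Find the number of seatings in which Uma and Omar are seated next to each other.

Glue Uma and Omar into a block (2 internal orders). Seating 8 units around a circle gives (7)! arrangements.
So 2 × (7)! = 2 × 5040 = 10080.

10080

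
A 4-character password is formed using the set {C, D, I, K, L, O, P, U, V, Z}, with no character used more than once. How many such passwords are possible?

5040

With no repetition, fill the 4 characters in order: 10 choices, then 9, down to 7.
That product is 10 × 9 × 8 × 7 = 5040.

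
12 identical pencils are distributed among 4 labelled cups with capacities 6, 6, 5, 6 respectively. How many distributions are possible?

203

Without the upper bounds there are C(15,3) = 455 ways to split 12 among 4 cups.
Subtract solutions that violate a single cap (substitute x_i' = x_i − (cap_i+1)): x_1 ≥ 7 gives C(8,3) = 56; x_2 ≥ 7 gives C(8,3) = 56; x_3 ≥ 6 gives C(9,3) = 84; x_4 ≥ 7 gives C(8,3) = 56. Together 252.
No two caps can be exceeded simultaneously, so the pair terms are all 0.
By inclusion–exclusion the count is 455 − 252 + 0 = 203.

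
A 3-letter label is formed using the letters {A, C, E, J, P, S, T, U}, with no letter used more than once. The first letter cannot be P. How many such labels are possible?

294

The first letter has 8−1 = 7 choices (anything except P).
The remaining 2 letters are filled from the other 7 symbols without repetition: 7 × 6 = 42.
Total: 7 × 42 = 294.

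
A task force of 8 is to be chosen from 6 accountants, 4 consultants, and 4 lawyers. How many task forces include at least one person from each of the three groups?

Total 8-person selections from all 14: C(14,8) = 3003.
Subtract selections that omit an entire group: no accountants → C(8,8) = 1; no consultants → C(10,8) = 45; no lawyers → C(10,8) = 45.
Add back selections omitting two groups (i.e. drawn from a single group): C(6,8) + C(4,8) + C(4,8) = 0.
By inclusion–exclusion: 3003 − 91 + 0 = 2912.

2912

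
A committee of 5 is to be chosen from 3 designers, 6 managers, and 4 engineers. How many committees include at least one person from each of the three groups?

894

Unrestricted: C(13,5) = 1287 ways to pick any 5 of the 13.
Selections missing a whole group: no designers → C(10,5) = 252; no managers → C(7,5) = 21; no engineers → C(9,5) = 126.
Add back selections omitting two groups (i.e. drawn from a single group): C(3,5) + C(6,5) + C(4,5) = 6.
By inclusion–exclusion: 1287 − 399 + 6 = 894.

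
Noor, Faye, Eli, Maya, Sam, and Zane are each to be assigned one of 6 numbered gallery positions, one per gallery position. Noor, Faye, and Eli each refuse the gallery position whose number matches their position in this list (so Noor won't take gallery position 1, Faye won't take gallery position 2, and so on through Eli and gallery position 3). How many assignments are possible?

426

Let Aᵢ (for i ∈ {1, 2, 3}) be the placements that put person i in their forbidden gallery position. Any j of these fix j positions, leaving (6−j)! ways to fill the rest, and there are C(3,j) ways to pick which j.
By inclusion–exclusion, the number of valid placements is Σ_{j=0}^{3} (−1)^j C(3,j)·(6−j)!.
Computing: 720 − 360 + 72 − 6 = 426.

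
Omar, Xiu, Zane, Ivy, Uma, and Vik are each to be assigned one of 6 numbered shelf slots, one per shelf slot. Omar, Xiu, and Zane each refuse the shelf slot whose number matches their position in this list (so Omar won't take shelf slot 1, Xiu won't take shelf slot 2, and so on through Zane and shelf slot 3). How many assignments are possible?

Let Aᵢ (for i ∈ {1, 2, 3}) be the placements that put person i in their forbidden shelf slot. Any j of these fix j positions, leaving (6−j)! ways to fill the rest, and there are C(3,j) ways to pick which j.
By inclusion–exclusion, the number of valid placements is Σ_{j=0}^{3} (−1)^j C(3,j)·(6−j)!.
Computing: 720 − 360 + 72 − 6 = 426.

426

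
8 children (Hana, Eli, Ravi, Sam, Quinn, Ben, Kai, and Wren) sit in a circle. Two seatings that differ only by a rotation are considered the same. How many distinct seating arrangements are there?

5040

Fix one person's seat to break rotational symmetry; the remaining 7 people can be arranged in (7)! = 5040 ways.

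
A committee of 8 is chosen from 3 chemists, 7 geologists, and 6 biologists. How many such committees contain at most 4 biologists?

12105

Split by how many biologists are chosen (0 through 4).
Sum: C(6,0)·C(10,8) + C(6,1)·C(10,7) + C(6,2)·C(10,6) + C(6,3)·C(10,5) + C(6,4)·C(10,4) = 45 + 720 + 3150 + 5040 + 3150 = 12105.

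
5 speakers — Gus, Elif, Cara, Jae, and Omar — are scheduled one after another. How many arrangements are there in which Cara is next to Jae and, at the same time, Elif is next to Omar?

Treat {Cara,Jae} as one block (2 orders) and {Elif,Omar} as another (2 orders).
That leaves 3 units to arrange: 2 × 2 × 3! = 4 × 6 = 24.

24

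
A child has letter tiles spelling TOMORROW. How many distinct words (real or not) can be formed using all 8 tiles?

3360

The 8 letters of TOMORROW have repeats: O appearing 3 times and R appearing twice.
Dividing 8! = 40320 by 3!·2! = 12 for the repeated letters gives 3360.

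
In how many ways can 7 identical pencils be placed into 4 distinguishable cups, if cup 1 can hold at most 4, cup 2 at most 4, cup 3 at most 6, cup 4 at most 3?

79

By stars and bars, unrestricted non-negative solutions to x_1+…+x_4 = 7 number C(7+3,3) = 120.
Subtract solutions that violate a single cap (substitute x_i' = x_i − (cap_i+1)): x_1 ≥ 5 gives C(5,3) = 10; x_2 ≥ 5 gives C(5,3) = 10; x_3 ≥ 7 gives C(3,3) = 1; x_4 ≥ 4 gives C(6,3) = 20. Together 41.
No two caps can be exceeded simultaneously, so the pair terms are all 0.
By inclusion–exclusion the count is 120 − 41 + 0 = 79.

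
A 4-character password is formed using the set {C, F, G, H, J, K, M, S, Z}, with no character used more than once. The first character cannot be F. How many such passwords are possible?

The first character has 9−1 = 8 choices (anything except F).
The remaining 3 characters are filled from the other 8 symbols without repetition: 8 × 7 × 6 = 336.
Total: 8 × 336 = 2688.

2688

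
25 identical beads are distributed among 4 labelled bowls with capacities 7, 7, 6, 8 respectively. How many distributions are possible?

Without the upper bounds there are C(28,3) = 3276 ways to split 25 among 4 bowls.
Subtract solutions that violate a single cap (substitute x_i' = x_i − (cap_i+1)): x_1 ≥ 8 gives C(20,3) = 1140; x_2 ≥ 8 gives C(20,3) = 1140; x_3 ≥ 7 gives C(21,3) = 1330; x_4 ≥ 9 gives C(19,3) = 969. Together 4579.
Add back pairs where two caps are both exceeded: 220 + 286 + 165 + 286 + 165 + 220 = 1342.
Subtract triples: 10 + 1 + 4 + 4 = 19.
By inclusion–exclusion the count is 3276 − 4579 + 1342 − 19 = 20.

20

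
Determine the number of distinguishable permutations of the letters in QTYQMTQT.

The 8 letters of QTYQMTQT have repeats: Q appearing 3 times and T appearing 3 times.
So there are 8! / (3!·3!) = 1120 distinguishable arrangements.

1120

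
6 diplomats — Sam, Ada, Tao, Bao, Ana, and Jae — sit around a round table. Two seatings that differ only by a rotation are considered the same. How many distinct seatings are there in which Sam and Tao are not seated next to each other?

72

All circular seatings of 6 people number (5)! = 120.
Seatings with Sam beside Tao: treat them as a block with 2 internal orders, giving 2 × (4)! = 48.
Subtracting, 120 − 48 = 72.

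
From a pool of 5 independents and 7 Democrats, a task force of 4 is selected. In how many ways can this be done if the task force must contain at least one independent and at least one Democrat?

With no constraint there are C(12,4) = 495 possible selections.
Selections missing a whole group: no independents → C(7,4) = 35; no Democrats → C(5,4) = 5.
Both groups omitted at once is impossible, so 495 − 40 = 455.

455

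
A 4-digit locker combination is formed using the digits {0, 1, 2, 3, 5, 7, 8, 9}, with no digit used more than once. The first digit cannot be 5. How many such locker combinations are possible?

The first digit has 8−1 = 7 choices (anything except 5).
The remaining 3 digits are filled from the other 7 symbols without repetition: 7 × 6 × 5 = 210.
Total: 7 × 210 = 1470.

1470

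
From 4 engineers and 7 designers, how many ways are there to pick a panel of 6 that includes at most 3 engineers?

Split by how many engineers are chosen (0 through 3).
Sum: C(4,0)·C(7,6) + C(4,1)·C(7,5) + C(4,2)·C(7,4) + C(4,3)·C(7,3) = 7 + 84 + 210 + 140 = 441.

441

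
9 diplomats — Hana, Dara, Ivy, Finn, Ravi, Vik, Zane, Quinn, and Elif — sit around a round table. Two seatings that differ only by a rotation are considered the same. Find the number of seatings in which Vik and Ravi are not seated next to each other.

Without the restriction there are (8)! = 40320 seatings.
Seatings with Vik beside Ravi: treat them as a block with 2 internal orders, giving 2 × (7)! = 10080.
Subtracting, 40320 − 10080 = 30240.

30240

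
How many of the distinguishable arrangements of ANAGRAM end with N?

With the last slot taken by N, it remains to arrange the other 6 letters (AAGRAM).
Those 6 letters have A appearing 3 times, giving (6)!/(3!) = 120.

120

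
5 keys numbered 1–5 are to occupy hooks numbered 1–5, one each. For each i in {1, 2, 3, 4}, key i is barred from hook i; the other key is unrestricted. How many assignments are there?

53

Let Aᵢ (for 1 ≤ i ≤ 4) be the placements that put key i in its forbidden hook. Any j of these fix j positions, leaving (5−j)! ways to fill the rest, and there are C(4,j) ways to pick which j.
By inclusion–exclusion, the number of valid placements is Σ_{j=0}^{4} (−1)^j C(4,j)·(5−j)!.
Computing: 120 − 96 + 36 − 8 + 1 = 53.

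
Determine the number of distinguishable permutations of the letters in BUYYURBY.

1680

BUYYURBY has 8 letters with B appearing twice, U appearing twice, and Y appearing 3 times.
Dividing 8! = 40320 by 3!·2!·2! = 24 for the repeated letters gives 1680.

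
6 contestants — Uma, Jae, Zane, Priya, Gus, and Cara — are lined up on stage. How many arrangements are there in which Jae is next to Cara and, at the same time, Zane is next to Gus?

96

Treat {Jae,Cara} as one block (2 orders) and {Zane,Gus} as another (2 orders).
That leaves 4 units to arrange: 2 × 2 × 4! = 4 × 24 = 96.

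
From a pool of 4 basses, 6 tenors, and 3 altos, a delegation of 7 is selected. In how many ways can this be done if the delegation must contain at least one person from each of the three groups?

Unrestricted: C(13,7) = 1716 ways to pick any 7 of the 13.
Selections missing a whole group: no basses → C(9,7) = 36; no tenors → C(7,7) = 1; no altos → C(10,7) = 120.
Add back selections omitting two groups (i.e. drawn from a single group): C(4,7) + C(6,7) + C(3,7) = 0.
By inclusion–exclusion: 1716 − 157 + 0 = 1559.

1559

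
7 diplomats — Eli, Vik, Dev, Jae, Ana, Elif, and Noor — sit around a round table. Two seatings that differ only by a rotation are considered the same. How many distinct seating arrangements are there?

Seat Eli anywhere (absorbing the rotational symmetry), then permute the other 6: (6)! = 720.

720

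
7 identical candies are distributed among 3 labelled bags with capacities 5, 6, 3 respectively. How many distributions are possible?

By stars and bars, unrestricted non-negative solutions to x_1+…+x_3 = 7 number C(7+2,2) = 36.
Subtract solutions that violate a single cap (substitute x_i' = x_i − (cap_i+1)): x_1 ≥ 6 gives C(3,2) = 3; x_2 ≥ 7 gives C(2,2) = 1; x_3 ≥ 4 gives C(5,2) = 10. Together 14.
No two caps can be exceeded simultaneously, so the pair terms are all 0.
By inclusion–exclusion the count is 36 − 14 + 0 = 22.

22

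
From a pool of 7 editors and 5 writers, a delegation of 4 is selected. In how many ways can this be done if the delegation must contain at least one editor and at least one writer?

Unrestricted: C(12,4) = 495 ways to pick any 4 of the 12.
Selections missing a whole group: no editors → C(5,4) = 5; no writers → C(7,4) = 35.
Both groups omitted at once is impossible, so 495 − 40 = 455.

455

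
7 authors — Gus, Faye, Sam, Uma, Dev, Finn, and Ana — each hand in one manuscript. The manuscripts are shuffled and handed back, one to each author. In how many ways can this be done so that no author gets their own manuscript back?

Count assignments avoiding every fixed point. For any j of the 7 authors fixed to their own manuscript, the other 7−j can be arranged in (7−j)! ways.
By inclusion–exclusion this is Σ_{j=0}^{7} (−1)^j C(7,j)·(7−j)!.
Computing: 5040 − 5040 + 2520 − 840 + 210 − 42 + 7 − 1 = 1854.

1854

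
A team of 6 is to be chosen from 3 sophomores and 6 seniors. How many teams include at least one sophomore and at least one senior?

With no constraint there are C(9,6) = 84 possible selections.
Subtract selections that omit an entire group: no sophomores → C(6,6) = 1; no seniors → C(3,6) = 0.
Both groups omitted at once is impossible, so 84 − 1 = 83.

83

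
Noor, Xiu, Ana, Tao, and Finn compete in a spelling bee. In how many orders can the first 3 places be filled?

This is an ordered selection of 3 from 5: P(5,3).
That gives 5 × 4 × 3 = 60.

60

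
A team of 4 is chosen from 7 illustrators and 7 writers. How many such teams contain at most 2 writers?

721

Split by how many writers are chosen (0 through 2).
Sum: C(7,0)·C(7,4) + C(7,1)·C(7,3) + C(7,2)·C(7,2) = 35 + 245 + 441 = 721.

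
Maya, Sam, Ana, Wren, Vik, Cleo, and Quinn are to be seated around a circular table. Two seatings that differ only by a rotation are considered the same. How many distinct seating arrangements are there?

Seat Maya anywhere (absorbing the rotational symmetry), then permute the other 6: (6)! = 720.

720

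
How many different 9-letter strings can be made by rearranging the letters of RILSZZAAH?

RILSZZAAH has 9 letters with A appearing twice and Z appearing twice.
So there are 9! / (2!·2!) = 90720 distinguishable arrangements.

90720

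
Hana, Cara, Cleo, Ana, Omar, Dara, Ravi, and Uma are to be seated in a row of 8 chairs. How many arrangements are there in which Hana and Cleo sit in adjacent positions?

10080

Place the 6 others and the Hana-Cleo pair as 7 objects in a line; the pair has 2 internal arrangements.
So the count is 2·(7)! = 10080.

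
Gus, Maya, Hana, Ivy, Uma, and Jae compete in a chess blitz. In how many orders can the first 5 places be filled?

720

This is an ordered selection of 5 from 6: P(6,5).
That gives 6 × 5 × 4 × 3 × 2 = 720.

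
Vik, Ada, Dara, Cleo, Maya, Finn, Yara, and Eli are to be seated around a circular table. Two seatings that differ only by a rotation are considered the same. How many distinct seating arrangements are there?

5040

Seat Vik anywhere (absorbing the rotational symmetry), then permute the other 7: (7)! = 5040.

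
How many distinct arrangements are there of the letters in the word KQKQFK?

Letter multiplicities in KQKQFK: F×1, K×3, Q×2.
So there are 6! / (3!·2!) = 60 distinguishable arrangements.

60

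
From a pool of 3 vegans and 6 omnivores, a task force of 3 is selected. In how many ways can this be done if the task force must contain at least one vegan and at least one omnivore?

63

With no constraint there are C(9,3) = 84 possible selections.
Subtract selections that omit an entire group: no vegans → C(6,3) = 20; no omnivores → C(3,3) = 1.
Both groups omitted at once is impossible, so 84 − 21 = 63.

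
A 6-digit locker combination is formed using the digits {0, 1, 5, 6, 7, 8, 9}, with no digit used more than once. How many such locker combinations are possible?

5040

Choose and order 6 of the 7 symbols: the first digit has 7 options, the next 6, and so on down to 2.
7 × 6 × 5 × 4 × 3 × 2 = 5040.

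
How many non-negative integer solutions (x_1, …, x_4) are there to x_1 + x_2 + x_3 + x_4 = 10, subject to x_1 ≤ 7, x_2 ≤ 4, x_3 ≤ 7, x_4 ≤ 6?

Without the upper bounds there are C(13,3) = 286 ways to split 10 among 4 variables.
Subtract solutions that violate a single cap (substitute x_i' = x_i − (cap_i+1)): x_1 ≥ 8 gives C(5,3) = 10; x_2 ≥ 5 gives C(8,3) = 56; x_3 ≥ 8 gives C(5,3) = 10; x_4 ≥ 7 gives C(6,3) = 20. Together 96.
No two caps can be exceeded simultaneously, so the pair terms are all 0.
By inclusion–exclusion the count is 286 − 96 + 0 = 190.

190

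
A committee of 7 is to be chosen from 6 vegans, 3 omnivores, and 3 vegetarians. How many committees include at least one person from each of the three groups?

Unrestricted: C(12,7) = 792 ways to pick any 7 of the 12.
Subtract selections that omit an entire group: no vegans → C(6,7) = 0; no omnivores → C(9,7) = 36; no vegetarians → C(9,7) = 36.
Add back selections omitting two groups (i.e. drawn from a single group): C(6,7) + C(3,7) + C(3,7) = 0.
By inclusion–exclusion: 792 − 72 + 0 = 720.

720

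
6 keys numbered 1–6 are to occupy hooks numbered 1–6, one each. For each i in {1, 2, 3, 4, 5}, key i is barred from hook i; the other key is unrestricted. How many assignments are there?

Let Aᵢ (for 1 ≤ i ≤ 5) be the placements that put key i in its forbidden hook. Any j of these fix j positions, leaving (6−j)! ways to fill the rest, and there are C(5,j) ways to pick which j.
By inclusion–exclusion, the number of valid placements is Σ_{j=0}^{5} (−1)^j C(5,j)·(6−j)!.
Computing: 720 − 600 + 240 − 60 + 10 − 1 = 309.

309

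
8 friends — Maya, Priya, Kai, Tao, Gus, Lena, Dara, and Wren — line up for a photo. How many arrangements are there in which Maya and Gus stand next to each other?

10080

Treat {Maya, Gus} as a single unit. There are 7 units to order, and the pair itself can be ordered 2 ways.
That gives 2 × 7! = 2 × 5040 = 10080.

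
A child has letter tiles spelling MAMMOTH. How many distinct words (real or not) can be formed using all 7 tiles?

840

MAMMOTH has 7 letters with M appearing 3 times.
The number of distinct arrangements is 7!/(3!) = 5040/6 = 840.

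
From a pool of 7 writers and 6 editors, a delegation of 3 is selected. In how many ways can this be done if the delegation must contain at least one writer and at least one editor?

Unrestricted: C(13,3) = 286 ways to pick any 3 of the 13.
Subtract selections that omit an entire group: no writers → C(6,3) = 20; no editors → C(7,3) = 35.
Both groups omitted at once is impossible, so 286 − 55 = 231.

231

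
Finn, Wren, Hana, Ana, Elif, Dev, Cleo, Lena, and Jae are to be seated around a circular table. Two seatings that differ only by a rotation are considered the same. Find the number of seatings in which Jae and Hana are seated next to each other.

Glue Jae and Hana into a block (2 internal orders). Seating 8 units around a circle gives (7)! arrangements.
So 2 × (7)! = 2 × 5040 = 10080.

10080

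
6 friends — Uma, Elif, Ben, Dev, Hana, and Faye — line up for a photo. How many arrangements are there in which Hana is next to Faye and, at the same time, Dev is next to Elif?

Treat {Hana,Faye} as one block (2 orders) and {Dev,Elif} as another (2 orders).
That leaves 4 units to arrange: 2 × 2 × 4! = 4 × 24 = 96.

96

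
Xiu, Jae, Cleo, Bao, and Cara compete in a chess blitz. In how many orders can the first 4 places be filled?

120

This is an ordered selection of 4 from 5: P(5,4).
That gives 5 × 4 × 3 × 2 = 120.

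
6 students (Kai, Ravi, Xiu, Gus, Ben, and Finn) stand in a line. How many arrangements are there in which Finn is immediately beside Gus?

Place the 4 others and the Finn-Gus pair as 5 objects in a line; the pair has 2 internal arrangements.
That gives 2 × 5! = 2 × 120 = 240.

240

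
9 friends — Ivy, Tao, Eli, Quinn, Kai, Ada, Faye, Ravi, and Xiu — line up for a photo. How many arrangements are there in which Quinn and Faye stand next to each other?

Glue Quinn and Faye into one block (2 internal orders), leaving 8 units to arrange in a row.
So the count is 2·(8)! = 80640.

80640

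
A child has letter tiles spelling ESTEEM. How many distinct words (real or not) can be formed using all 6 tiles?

ESTEEM has 6 letters with E appearing 3 times.
The number of distinct arrangements is 6!/(3!) = 720/6 = 120.

120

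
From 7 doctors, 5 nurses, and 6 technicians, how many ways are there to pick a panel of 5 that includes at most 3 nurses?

Split by how many nurses are chosen (0 through 3).
Sum: C(5,0)·C(13,5) + C(5,1)·C(13,4) + C(5,2)·C(13,3) + C(5,3)·C(13,2) = 1287 + 3575 + 2860 + 780 = 8502.

8502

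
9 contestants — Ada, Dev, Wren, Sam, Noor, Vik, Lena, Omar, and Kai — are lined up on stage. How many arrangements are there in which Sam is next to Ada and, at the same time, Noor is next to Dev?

20160

Treat {Sam,Ada} as one block (2 orders) and {Noor,Dev} as another (2 orders).
That leaves 7 units to arrange: 2 × 2 × 7! = 4 × 5040 = 20160.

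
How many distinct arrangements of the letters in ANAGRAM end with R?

Fix R in the last position and arrange the remaining 6 letters.
Those 6 letters have A appearing 3 times, giving (6)!/(3!) = 120.

120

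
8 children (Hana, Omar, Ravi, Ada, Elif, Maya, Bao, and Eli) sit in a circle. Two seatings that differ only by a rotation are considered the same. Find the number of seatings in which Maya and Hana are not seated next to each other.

All circular seatings of 8 people number (7)! = 5040.
Seatings with Maya beside Hana: treat them as a block with 2 internal orders, giving 2 × (6)! = 1440.
Subtracting, 5040 − 1440 = 3600.

3600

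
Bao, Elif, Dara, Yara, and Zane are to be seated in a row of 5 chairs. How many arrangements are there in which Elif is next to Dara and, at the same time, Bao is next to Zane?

24

Treat {Elif,Dara} as one block (2 orders) and {Bao,Zane} as another (2 orders).
That leaves 3 units to arrange: 2 × 2 × 3! = 4 × 6 = 24.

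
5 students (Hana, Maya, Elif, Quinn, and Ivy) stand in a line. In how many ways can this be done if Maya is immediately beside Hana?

48

Place the 3 others and the Maya-Hana pair as 4 objects in a line; the pair has 2 internal arrangements.
That gives 2 × 4! = 2 × 24 = 48.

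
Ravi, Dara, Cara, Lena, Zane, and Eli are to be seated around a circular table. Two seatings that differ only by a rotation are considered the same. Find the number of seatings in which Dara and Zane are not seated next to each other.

72

All circular seatings of 6 people number (5)! = 120.
Those with Dara next to Zane: fuse the pair into one unit and seat 5 units around a circle — 2·(4)! = 48.
Subtracting, 120 − 48 = 72.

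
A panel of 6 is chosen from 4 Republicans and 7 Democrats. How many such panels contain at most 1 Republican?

91

Split by how many Republicans are chosen (0 through 1).
Sum: C(4,0)·C(7,6) + C(4,1)·C(7,5) = 7 + 84 = 91.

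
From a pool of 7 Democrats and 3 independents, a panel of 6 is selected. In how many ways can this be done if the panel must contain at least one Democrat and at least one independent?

203

With no constraint there are C(10,6) = 210 possible selections.
Selections missing a whole group: no Democrats → C(3,6) = 0; no independents → C(7,6) = 7.
Both groups omitted at once is impossible, so 210 − 7 = 203.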